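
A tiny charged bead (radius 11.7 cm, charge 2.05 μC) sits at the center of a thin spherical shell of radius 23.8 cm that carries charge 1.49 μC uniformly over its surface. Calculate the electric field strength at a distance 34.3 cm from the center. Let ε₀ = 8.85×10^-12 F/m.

Symmetry ⇒ E = E(r) r̂. Gaussian sphere of radius r = 34.3 cm (r > 23.8 cm, enclosing both).
Q_enc = (2.05 μC) + (1.49 μC) = 3.54×10^-6 C.
Since E is radial and uniform over the Gaussian sphere, Φ = E·4πr² = Q_enc/ε₀.
E = |Q_enc|/(4πε₀r²) = (3.54×10^-6)/(4π·8.85×10^-12·(0.343)²) = 2.71×10^5 N/C.

2.71×10^5 N/C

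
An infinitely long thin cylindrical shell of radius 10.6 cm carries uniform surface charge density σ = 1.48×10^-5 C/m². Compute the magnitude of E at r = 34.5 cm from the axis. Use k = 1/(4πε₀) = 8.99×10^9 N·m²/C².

|E| = 5.14e5 N/C

Choose a coaxial cylinder of radius r = 34.5 cm (arbitrary length L) as the Gaussian surface (r > 10.6 cm).
The whole shell is enclosed: λ_enc = σ·2πR = (1.48e-5)·2π·(0.106) = 9.857×10^-6 C/m.
Applying ∮E·dA = Q_enc/ε₀ with the end caps contributing no flux:
E = 2k|λ_enc|/r = 2(8.99×10^9)(9.857×10^-6)/(0.345) = 5.14×10^5 N/C.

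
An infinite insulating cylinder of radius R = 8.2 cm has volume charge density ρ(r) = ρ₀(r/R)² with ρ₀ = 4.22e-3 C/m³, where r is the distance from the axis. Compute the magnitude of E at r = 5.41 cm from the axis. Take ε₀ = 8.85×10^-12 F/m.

|E| = 2.81e6 N/C

Choose a coaxial cylinder of radius r = 5.41 cm (arbitrary length L) as the Gaussian surface (r < R).
Integrating ρ over the cross-section to radius r: λ_enc = (2πρ₀/R²) ∫₀^r r'^3 dr' = 2πρ₀ r^4/(4·R²) = 8.445e-6 C/m.
Gauss's law: E·2πrL = λ_enc L/ε₀.
E = |λ_enc|/(2πε₀r) = (8.445×10^-6)/(2π·8.85×10^-12·0.0541) = 2.81×10^6 N/C.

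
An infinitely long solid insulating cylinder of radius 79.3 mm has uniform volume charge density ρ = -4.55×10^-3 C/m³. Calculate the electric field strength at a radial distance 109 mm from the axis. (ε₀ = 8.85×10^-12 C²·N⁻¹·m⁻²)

Choose a coaxial cylinder of radius r = 109 mm (arbitrary length L) as the Gaussian surface (r > 79.3 mm, full cross-section enclosed).
λ_enc = ρ·πR² = (-4.55e-3)π(0.0793)² = -8.989×10^-5 C/m.
Applying ∮E·dA = Q_enc/ε₀ with the end caps contributing no flux:
E = |λ_enc|/(2πε₀r) = (8.989×10^-5)/(2π·8.85×10^-12·0.109) = 1.48×10^7 N/C.

E = 1.48×10^7 N/C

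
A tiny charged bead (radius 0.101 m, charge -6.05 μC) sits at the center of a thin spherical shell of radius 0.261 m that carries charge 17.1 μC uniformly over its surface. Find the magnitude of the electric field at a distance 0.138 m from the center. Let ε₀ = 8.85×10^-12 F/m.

|E| = 2.86×10^6 N/C

By spherical symmetry E is radial; choose a Gaussian sphere of radius r = 0.138 m (between the bodies, 0.101 m < r < 0.261 m).
Only the inner charge is enclosed; the outer shell contributes nothing inside itself. Q_enc = -6.05 μC = -6.05×10^-6 C.
Gauss's law: E·4πr² = Q_enc/ε₀.
E = |Q_enc|/(4πε₀r²) = (6.05×10^-6)/(4π·8.85×10^-12·(0.138)²) = 2.86×10^6 N/C.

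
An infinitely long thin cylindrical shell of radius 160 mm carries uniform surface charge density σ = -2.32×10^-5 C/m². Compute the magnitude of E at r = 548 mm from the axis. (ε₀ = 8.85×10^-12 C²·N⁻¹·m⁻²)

Coaxial Gaussian cylinder, radius r = 548 mm, length L (r > 160 mm).
The whole shell is enclosed: λ_enc = σ·2πR = (-2.32×10^-5)·2π·(0.16) = -2.332×10^-5 C/m.
By Gauss's law (flux through the curved wall only), E·2πrL = λ_enc L/ε₀.
E = |λ_enc|/(2πε₀r) = (2.332×10^-5)/(2π·8.85×10^-12·0.548) = 7.65e5 N/C.

E = 7.65×10^5 N/C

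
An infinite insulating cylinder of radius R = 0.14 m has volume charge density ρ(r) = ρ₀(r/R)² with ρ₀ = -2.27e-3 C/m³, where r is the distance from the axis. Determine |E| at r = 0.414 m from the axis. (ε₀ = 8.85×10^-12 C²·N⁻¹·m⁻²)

|E| ≈ 3.04×10^6 N/C

Coaxial Gaussian cylinder, radius r = 0.414 m, length L (r > R, full charge per length enclosed).
λ_enc = 2π ∫₀^R ρ₀(r'/R)^2 r' dr' = 2πρ₀R²/4 = -6.989×10^-5 C/m.
Applying ∮E·dA = Q_enc/ε₀ with the end caps contributing no flux:
E = |λ_enc|/(2πε₀r) = (6.989e-5)/(2π·8.85×10^-12·0.414) = 3.04e6 N/C.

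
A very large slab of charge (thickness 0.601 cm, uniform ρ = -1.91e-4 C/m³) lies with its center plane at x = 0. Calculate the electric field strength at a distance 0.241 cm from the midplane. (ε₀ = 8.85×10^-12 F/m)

By symmetry E is perpendicular to the slab. A Gaussian pillbox from −0.241 cm to +0.241 cm (face area A) lies entirely within the slab.
Q_enc = ρ·(2x)·A and flux = 2EA, so 2EA = 2ρxA/ε₀ ⇒ E = |ρ|x/ε₀.
E = (1.91×10^-4)(0.00241)/(8.85×10^-12) = 5.20×10^4 N/C.

5.20×10^4 V/m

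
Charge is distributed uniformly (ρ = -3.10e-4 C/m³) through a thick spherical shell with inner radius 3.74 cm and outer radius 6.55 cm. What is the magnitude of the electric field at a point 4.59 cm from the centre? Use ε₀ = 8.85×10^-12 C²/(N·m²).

Take a concentric spherical Gaussian surface of radius r = 4.59 cm (within the shell material, 3.74 cm < r < 6.55 cm).
Enclosed charge is the volume from a to r: Q_enc = (4π/3)ρ(r³ − a³) = -5.764e-8 C.
Gauss's law: E·4πr² = Q_enc/ε₀.
E = |Q_enc|/(4πε₀r²) = (5.764e-8)/(4π·8.85×10^-12·(0.0459)²) = 2.46×10^5 N/C.

|E| = 2.46e5 N/C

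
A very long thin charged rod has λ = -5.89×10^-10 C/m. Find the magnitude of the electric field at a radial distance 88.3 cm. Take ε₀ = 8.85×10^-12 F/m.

Take a coaxial cylindrical Gaussian surface of radius r = 88.3 cm and length L.
Q_enc = λL, so λ_enc = -5.89×10^-10 C/m.
Applying ∮E·dA = Q_enc/ε₀ with the end caps contributing no flux:
E = |λ_enc|/(2πε₀r) = (5.89×10^-10)/(2π·8.85×10^-12·0.883) = 12 N/C.

12 N/C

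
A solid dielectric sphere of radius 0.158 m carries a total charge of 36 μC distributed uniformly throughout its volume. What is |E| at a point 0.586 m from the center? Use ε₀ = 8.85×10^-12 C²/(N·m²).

By spherical symmetry E is radial; choose a Gaussian sphere of radius r = 0.586 m (r > R, so the entire charge is enclosed).
Q_enc = 36 μC = 3.60×10^-5 C.
Since E is radial and uniform over the Gaussian sphere, Φ = E·4πr² = Q_enc/ε₀.
E = |Q_enc|/(4πε₀r²) = (3.60×10^-5)/(4π·8.85×10^-12·(0.586)²) = 9.43e5 N/C.

|E| ≈ 9.43×10^5 N/C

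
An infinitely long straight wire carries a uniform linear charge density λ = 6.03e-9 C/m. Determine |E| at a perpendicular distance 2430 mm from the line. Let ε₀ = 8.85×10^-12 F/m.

|E| = 44.6 V/m

Choose a coaxial cylinder of radius r = 2430 mm (arbitrary length L) as the Gaussian surface.
Q_enc = λL, so λ_enc = 6.03e-9 C/m.
Applying ∮E·dA = Q_enc/ε₀ with the end caps contributing no flux:
E = |λ_enc|/(2πε₀r) = (6.03×10^-9)/(2π·8.85×10^-12·2.43) = 44.6 N/C.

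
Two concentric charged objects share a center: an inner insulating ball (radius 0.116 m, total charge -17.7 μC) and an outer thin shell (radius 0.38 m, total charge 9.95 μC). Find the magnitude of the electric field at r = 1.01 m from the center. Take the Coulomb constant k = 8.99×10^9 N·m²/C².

|E| = 6.83e4 V/m

By spherical symmetry E is radial; choose a Gaussian sphere of radius r = 1.01 m (r > 0.38 m, enclosing both).
Q_enc = (-17.7 μC) + (9.95 μC) = -7.75e-6 C.
Since E is radial and uniform over the Gaussian sphere, Φ = E·4πr² = Q_enc/ε₀.
E = k|Q_enc|/r² = (8.99×10^9)(7.75×10^-6)/(1.01)² = 6.83×10^4 N/C.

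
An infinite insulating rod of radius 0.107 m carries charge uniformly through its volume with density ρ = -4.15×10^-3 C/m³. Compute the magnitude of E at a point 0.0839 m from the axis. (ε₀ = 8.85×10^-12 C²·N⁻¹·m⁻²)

Choose a coaxial cylinder of radius r = 0.0839 m (arbitrary length L) as the Gaussian surface (r < R).
Charge inside radius r per length L is ρ·πr²·L, so λ_enc = ρπr² = -9.177e-5 C/m.
Gauss's law: E·2πrL = λ_enc L/ε₀.
E = |λ_enc|/(2πε₀r) = (9.177×10^-5)/(2π·8.85×10^-12·0.0839) = 1.97×10^7 N/C.

E ≈ 1.97×10^7 N/C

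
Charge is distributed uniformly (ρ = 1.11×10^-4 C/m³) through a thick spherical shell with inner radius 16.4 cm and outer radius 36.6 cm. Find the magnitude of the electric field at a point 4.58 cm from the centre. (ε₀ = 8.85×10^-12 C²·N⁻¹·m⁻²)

By spherical symmetry E is radial; choose a Gaussian sphere of radius r = 4.58 cm (r < 16.4 cm, inside the empty cavity).
No charge is enclosed, so by Gauss's law E·4πr² = 0 ⇒ E = 0.

E = 0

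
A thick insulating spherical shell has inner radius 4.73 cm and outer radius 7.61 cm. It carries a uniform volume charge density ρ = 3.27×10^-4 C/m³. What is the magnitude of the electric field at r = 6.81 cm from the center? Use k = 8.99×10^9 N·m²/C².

|E| = 5.58×10^5 N/C

Use a concentric Gaussian sphere at r = 6.81 cm (within the shell material, 4.73 cm < r < 7.61 cm).
Only the shell between 4.73 cm and r is enclosed: Q_enc = ρ·(4π/3)(r³ − a³) = (3.27×10^-4)·(4π/3)·((0.0681)³ − (0.0473)³) = 2.876e-7 C.
Since E is radial and uniform over the Gaussian sphere, Φ = E·4πr² = Q_enc/ε₀.
E = k|Q_enc|/r² = (8.99×10^9)(2.876×10^-7)/(0.0681)² = 5.58e5 N/C.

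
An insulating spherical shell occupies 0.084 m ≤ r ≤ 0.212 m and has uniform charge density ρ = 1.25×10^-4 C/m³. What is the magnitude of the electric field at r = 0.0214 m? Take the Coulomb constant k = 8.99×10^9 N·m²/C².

Take a concentric spherical Gaussian surface of radius r = 0.0214 m (r < 0.084 m, inside the empty cavity).
Q_enc = 0 (all charge lies at larger r); Gauss's law gives E = 0.

E = 0 (no enclosed charge)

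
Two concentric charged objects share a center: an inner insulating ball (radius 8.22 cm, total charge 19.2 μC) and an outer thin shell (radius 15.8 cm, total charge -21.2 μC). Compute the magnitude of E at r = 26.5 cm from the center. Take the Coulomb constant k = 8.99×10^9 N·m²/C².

E = 2.56×10^5 V/m

Take a concentric spherical Gaussian surface of radius r = 26.5 cm (r > 15.8 cm, enclosing both).
Q_enc = (19.2 μC) + (-21.2 μC) = -2.00×10^-6 C.
Applying ∮E·dA = Q_enc/ε₀ with Φ = E(4πr²):
E = k|Q_enc|/r² = (8.99×10^9)(2.00×10^-6)/(0.265)² = 2.56×10^5 N/C.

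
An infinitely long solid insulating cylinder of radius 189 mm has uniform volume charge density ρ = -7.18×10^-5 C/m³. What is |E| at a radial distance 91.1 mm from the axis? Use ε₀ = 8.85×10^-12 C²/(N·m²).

|E| ≈ 3.70×10^5 V/m

Coaxial Gaussian cylinder, radius r = 91.1 mm, length L (r < R).
Enclosed charge per unit length: λ_enc = ρ·πr² = (-7.18×10^-5)π(0.0911)² = -1.872×10^-6 C/m.
Since E is radial and uniform over the curved surface, Φ = E·2πrL = Q_enc/ε₀ = λ_enc L/ε₀.
E = |λ_enc|/(2πε₀r) = (1.872e-6)/(2π·8.85×10^-12·0.0911) = 3.70×10^5 N/C.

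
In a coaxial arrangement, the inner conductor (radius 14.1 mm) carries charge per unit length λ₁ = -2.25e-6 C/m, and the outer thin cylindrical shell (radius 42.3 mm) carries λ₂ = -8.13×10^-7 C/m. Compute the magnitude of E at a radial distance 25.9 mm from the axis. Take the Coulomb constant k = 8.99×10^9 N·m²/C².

E ≈ 1.56×10^6 N/C

Take a coaxial cylindrical Gaussian surface of radius r = 25.9 mm and length L (between the conductors, 14.1 mm < r < 42.3 mm).
Only the inner wire is enclosed; the outer shell contributes nothing inside itself. λ_enc = λ₁ = -2.25e-6 C/m.
Gauss's law: E·2πrL = λ_enc L/ε₀.
E = 2k|λ_enc|/r = 2(8.99×10^9)(2.25×10^-6)/(0.0259) = 1.56e6 N/C.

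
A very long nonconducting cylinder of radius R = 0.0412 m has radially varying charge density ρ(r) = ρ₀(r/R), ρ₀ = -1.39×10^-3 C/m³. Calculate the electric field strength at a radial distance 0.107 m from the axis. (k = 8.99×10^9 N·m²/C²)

By cylindrical symmetry E is radial; use a coaxial Gaussian cylinder of radius 0.107 m and length L (r > R, full charge per length enclosed).
λ_enc = 2π ∫₀^R ρ₀(r'/R)^1 r' dr' = 2πρ₀R²/3 = -4.942×10^-6 C/m.
Since E is radial and uniform over the curved surface, Φ = E·2πrL = Q_enc/ε₀ = λ_enc L/ε₀.
E = 2k|λ_enc|/r = 2(8.99×10^9)(4.942e-6)/(0.107) = 8.30×10^5 N/C.

|E| = 8.30×10^5 V/m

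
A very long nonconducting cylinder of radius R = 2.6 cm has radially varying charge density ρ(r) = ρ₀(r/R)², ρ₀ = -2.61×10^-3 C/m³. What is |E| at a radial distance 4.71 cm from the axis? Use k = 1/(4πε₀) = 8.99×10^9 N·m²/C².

1.06×10^6 N/C

Choose a coaxial cylinder of radius r = 4.71 cm (arbitrary length L) as the Gaussian surface (r > R, full charge per length enclosed).
λ_enc = 2π ∫₀^R ρ₀(r'/R)^2 r' dr' = 2πρ₀R²/4 = -2.771×10^-6 C/m.
Since E is radial and uniform over the curved surface, Φ = E·2πrL = Q_enc/ε₀ = λ_enc L/ε₀.
E = 2k|λ_enc|/r = 2(8.99×10^9)(2.771e-6)/(0.0471) = 1.06×10^6 N/C.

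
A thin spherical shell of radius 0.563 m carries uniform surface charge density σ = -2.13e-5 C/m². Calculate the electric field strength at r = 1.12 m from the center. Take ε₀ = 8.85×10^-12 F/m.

|E| = 6.08e5 V/m

Take a concentric spherical Gaussian surface of radius r = 1.12 m (r > 0.563 m).
The entire shell is enclosed: Q_enc = σ·4πR² = (-2.13e-5)·4π·(0.563)² = -8.484e-5 C.
By Gauss's law, ∮E·dA = E·4πr² = Q_enc/ε₀.
E = |Q_enc|/(4πε₀r²) = (8.484×10^-5)/(4π·8.85×10^-12·(1.12)²) = 6.08×10^5 N/C.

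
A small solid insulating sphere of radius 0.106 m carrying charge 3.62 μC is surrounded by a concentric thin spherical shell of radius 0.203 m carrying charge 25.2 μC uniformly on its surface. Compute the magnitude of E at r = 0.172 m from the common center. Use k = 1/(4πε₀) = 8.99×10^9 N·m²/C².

1.10×10^6 N/C

Take a concentric spherical Gaussian surface of radius r = 0.172 m (between the bodies, 0.106 m < r < 0.203 m).
Only the inner charge is enclosed; the outer shell contributes nothing inside itself. Q_enc = 3.62 μC = 3.62×10^-6 C.
Since E is radial and uniform over the Gaussian sphere, Φ = E·4πr² = Q_enc/ε₀.
E = k|Q_enc|/r² = (8.99×10^9)(3.62×10^-6)/(0.172)² = 1.10e6 N/C.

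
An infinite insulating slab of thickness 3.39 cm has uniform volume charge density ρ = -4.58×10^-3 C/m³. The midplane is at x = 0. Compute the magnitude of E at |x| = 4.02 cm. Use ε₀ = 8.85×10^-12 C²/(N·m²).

E = 8.77×10^6 N/C

The point |x| = 4.02 cm lies outside the slab (half-thickness 0.01695 m). A symmetric pillbox spanning the full slab encloses Q_enc = ρ·d·A.
Flux = 2EA ⇒ E = |ρ|d/(2ε₀), independent of distance outside.
E = (4.58e-3)(0.0339)/(2·8.85×10^-12) = 8.77×10^6 N/C.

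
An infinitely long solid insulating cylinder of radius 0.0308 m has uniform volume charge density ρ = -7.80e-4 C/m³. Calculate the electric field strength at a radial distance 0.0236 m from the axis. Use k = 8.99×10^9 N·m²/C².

Coaxial Gaussian cylinder, radius r = 0.0236 m, length L (r < R).
Charge inside radius r per length L is ρ·πr²·L, so λ_enc = ρπr² = -1.365×10^-6 C/m.
Gauss's law: E·2πrL = λ_enc L/ε₀.
E = 2k|λ_enc|/r = 2(8.99×10^9)(1.365×10^-6)/(0.0236) = 1.04×10^6 N/C.

1.04e6 N/C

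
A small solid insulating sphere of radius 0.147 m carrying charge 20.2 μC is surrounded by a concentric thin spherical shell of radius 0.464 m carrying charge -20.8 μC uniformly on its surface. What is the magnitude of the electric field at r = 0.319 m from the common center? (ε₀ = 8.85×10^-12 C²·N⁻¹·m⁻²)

E ≈ 1.78×10^6 N/C

Use a concentric Gaussian sphere at r = 0.319 m (between the bodies, 0.147 m < r < 0.464 m).
Only the inner charge is enclosed; the outer shell contributes nothing inside itself. Q_enc = 20.2 μC = 2.02e-5 C.
By Gauss's law, ∮E·dA = E·4πr² = Q_enc/ε₀.
E = |Q_enc|/(4πε₀r²) = (2.02×10^-5)/(4π·8.85×10^-12·(0.319)²) = 1.78×10^6 N/C.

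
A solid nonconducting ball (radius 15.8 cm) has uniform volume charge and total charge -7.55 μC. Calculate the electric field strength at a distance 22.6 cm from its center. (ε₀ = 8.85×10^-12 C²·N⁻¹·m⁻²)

|E| = 1.33×10^6 V/m

Symmetry ⇒ E = E(r) r̂. Gaussian sphere of radius r = 22.6 cm (r > R, so the entire charge is enclosed).
Q_enc = -7.55 μC = -7.55×10^-6 C.
By Gauss's law, ∮E·dA = E·4πr² = Q_enc/ε₀.
E = |Q_enc|/(4πε₀r²) = (7.55×10^-6)/(4π·8.85×10^-12·(0.226)²) = 1.33×10^6 N/C.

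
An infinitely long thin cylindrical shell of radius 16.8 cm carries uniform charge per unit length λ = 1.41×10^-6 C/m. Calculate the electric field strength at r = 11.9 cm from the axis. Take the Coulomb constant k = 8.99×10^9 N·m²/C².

|E| = 0 N/C

Choose a coaxial cylinder of radius r = 11.9 cm (arbitrary length L) as the Gaussian surface (r < 16.8 cm, inside the shell).
All the surface charge lies outside this cylinder: Q_enc = 0, hence E = 0.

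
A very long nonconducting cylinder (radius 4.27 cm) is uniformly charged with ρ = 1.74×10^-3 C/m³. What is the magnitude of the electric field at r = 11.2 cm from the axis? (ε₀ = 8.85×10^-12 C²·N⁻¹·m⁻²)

By cylindrical symmetry E is radial; use a coaxial Gaussian cylinder of radius 11.2 cm and length L (r > 4.27 cm, full cross-section enclosed).
λ_enc = ρ·πR² = (1.74×10^-3)π(0.0427)² = 9.967×10^-6 C/m.
Gauss's law: E·2πrL = λ_enc L/ε₀.
E = |λ_enc|/(2πε₀r) = (9.967×10^-6)/(2π·8.85×10^-12·0.112) = 1.60e6 N/C.

|E| = 1.60×10^6 N/C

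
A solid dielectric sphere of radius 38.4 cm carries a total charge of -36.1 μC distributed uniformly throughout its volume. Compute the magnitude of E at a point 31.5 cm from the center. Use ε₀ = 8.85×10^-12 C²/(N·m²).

Symmetry ⇒ E = E(r) r̂. Gaussian sphere of radius r = 31.5 cm (r < R).
Only the charge within r is enclosed: Q_enc = Q·(r/R)³ = (-36.1 μC)·(31.5 cm/38.4 cm)³ = -1.993e-5 C.
Since E is radial and uniform over the Gaussian sphere, Φ = E·4πr² = Q_enc/ε₀.
E = |Q_enc|/(4πε₀r²) = (1.993×10^-5)/(4π·8.85×10^-12·(0.315)²) = 1.81×10^6 N/C.

E = 1.81e6 N/C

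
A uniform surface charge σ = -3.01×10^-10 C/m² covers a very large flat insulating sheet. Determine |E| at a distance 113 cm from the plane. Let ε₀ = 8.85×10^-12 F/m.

By planar symmetry E is perpendicular to the sheet and uniform; use a Gaussian pillbox with flat faces of area A on each side of the sheet.
Flux Φ = 2EA and Q_enc = σA, so 2EA = σA/ε₀ ⇒ E = |σ|/(2ε₀), independent of distance.
E = |σ|/(2ε₀) = (3.01×10^-10)/(2·8.85×10^-12) = 17 N/C.

17 N/C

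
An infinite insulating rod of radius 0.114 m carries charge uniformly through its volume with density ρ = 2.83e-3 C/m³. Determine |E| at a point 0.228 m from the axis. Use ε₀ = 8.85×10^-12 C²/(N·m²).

By cylindrical symmetry E is radial; use a coaxial Gaussian cylinder of radius 0.228 m and length L (r > 0.114 m, full cross-section enclosed).
λ_enc = ρ·πR² = (2.83e-3)π(0.114)² = 1.155×10^-4 C/m.
By Gauss's law (flux through the curved wall only), E·2πrL = λ_enc L/ε₀.
E = |λ_enc|/(2πε₀r) = (1.155×10^-4)/(2π·8.85×10^-12·0.228) = 9.11×10^6 N/C.

9.11e6 N/C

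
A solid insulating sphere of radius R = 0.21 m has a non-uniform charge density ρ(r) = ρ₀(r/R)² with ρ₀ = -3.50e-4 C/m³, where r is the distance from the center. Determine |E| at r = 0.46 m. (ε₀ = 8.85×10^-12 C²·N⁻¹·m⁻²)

Take a concentric spherical Gaussian surface of radius r = 0.46 m (r > R, all charge enclosed).
Q_enc = 4π ∫₀^R ρ₀(r'/R)^2 r'² dr' = 4πρ₀R³/5 = -8.146×10^-6 C.
Since E is radial and uniform over the Gaussian sphere, Φ = E·4πr² = Q_enc/ε₀.
E = |Q_enc|/(4πε₀r²) = (8.146×10^-6)/(4π·8.85×10^-12·(0.46)²) = 3.46×10^5 N/C.

|E| ≈ 3.46e5 N/C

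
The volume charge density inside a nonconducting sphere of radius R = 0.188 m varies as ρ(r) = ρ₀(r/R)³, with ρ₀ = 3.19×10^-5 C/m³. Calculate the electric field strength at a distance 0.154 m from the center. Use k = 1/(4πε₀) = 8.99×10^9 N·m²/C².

By spherical symmetry E is radial; choose a Gaussian sphere of radius r = 0.154 m (r < R).
Q_enc = ∫₀^r ρ(r')·4πr'² dr' = (4πρ₀/R³) ∫₀^r r'^5 dr' = 4πρ₀ r^6/(6·R³) = 1.341×10^-7 C.
By Gauss's law, ∮E·dA = E·4πr² = Q_enc/ε₀.
E = k|Q_enc|/r² = (8.99×10^9)(1.341e-7)/(0.154)² = 5.08×10^4 N/C.

5.08e4 V/m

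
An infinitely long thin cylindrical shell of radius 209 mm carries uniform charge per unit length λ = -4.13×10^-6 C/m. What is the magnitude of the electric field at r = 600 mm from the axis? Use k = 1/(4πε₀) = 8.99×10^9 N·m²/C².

Choose a coaxial cylinder of radius r = 600 mm (arbitrary length L) as the Gaussian surface (r > 209 mm).
The full line charge is enclosed: λ_enc = -4.13×10^-6 C/m.
Applying ∮E·dA = Q_enc/ε₀ with the end caps contributing no flux:
E = 2k|λ_enc|/r = 2(8.99×10^9)(4.13×10^-6)/(0.6) = 1.24×10^5 N/C.

|E| ≈ 1.24×10^5 N/C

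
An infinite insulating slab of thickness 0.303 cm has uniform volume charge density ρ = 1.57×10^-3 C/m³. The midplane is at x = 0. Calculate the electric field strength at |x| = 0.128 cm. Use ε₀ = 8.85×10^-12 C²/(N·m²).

By symmetry E is perpendicular to the slab. A Gaussian pillbox from −0.128 cm to +0.128 cm (face area A) lies entirely within the slab.
Q_enc = ρ·(2x)·A and flux = 2EA, so 2EA = 2ρxA/ε₀ ⇒ E = |ρ|x/ε₀.
E = (1.57×10^-3)(0.00128)/(8.85×10^-12) = 2.27×10^5 N/C.

E ≈ 2.27e5 V/m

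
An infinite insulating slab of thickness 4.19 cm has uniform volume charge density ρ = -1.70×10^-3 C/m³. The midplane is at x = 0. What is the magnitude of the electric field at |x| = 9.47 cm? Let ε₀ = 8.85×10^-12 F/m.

4.02e6 V/m

The point |x| = 9.47 cm lies outside the slab (half-thickness 0.02095 m). A symmetric pillbox spanning the full slab encloses Q_enc = ρ·d·A.
Flux = 2EA ⇒ E = |ρ|d/(2ε₀), independent of distance outside.
E = (1.70e-3)(0.0419)/(2·8.85×10^-12) = 4.02e6 N/C.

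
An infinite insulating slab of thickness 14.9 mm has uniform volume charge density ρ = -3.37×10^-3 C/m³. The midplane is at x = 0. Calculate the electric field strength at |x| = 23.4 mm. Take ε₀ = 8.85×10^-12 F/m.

2.84e6 V/m

The point |x| = 23.4 mm lies outside the slab (half-thickness 0.00745 m). A symmetric pillbox spanning the full slab encloses Q_enc = ρ·d·A.
Flux = 2EA ⇒ E = |ρ|d/(2ε₀), independent of distance outside.
E = (3.37e-3)(0.0149)/(2·8.85×10^-12) = 2.84×10^6 N/C.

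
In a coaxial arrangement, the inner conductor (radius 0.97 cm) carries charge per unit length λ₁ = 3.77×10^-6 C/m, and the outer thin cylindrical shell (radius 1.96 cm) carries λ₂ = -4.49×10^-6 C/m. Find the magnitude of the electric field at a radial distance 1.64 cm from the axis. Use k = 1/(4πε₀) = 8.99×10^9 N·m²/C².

By cylindrical symmetry E is radial; use a coaxial Gaussian cylinder of radius 1.64 cm and length L (between the conductors, 0.97 cm < r < 1.96 cm).
The shell at 1.96 cm lies outside the Gaussian surface, so λ_enc = λ₁ = 3.77×10^-6 C/m.
Applying ∮E·dA = Q_enc/ε₀ with the end caps contributing no flux:
E = 2k|λ_enc|/r = 2(8.99×10^9)(3.77×10^-6)/(0.0164) = 4.13×10^6 N/C.

|E| = 4.13×10^6 N/C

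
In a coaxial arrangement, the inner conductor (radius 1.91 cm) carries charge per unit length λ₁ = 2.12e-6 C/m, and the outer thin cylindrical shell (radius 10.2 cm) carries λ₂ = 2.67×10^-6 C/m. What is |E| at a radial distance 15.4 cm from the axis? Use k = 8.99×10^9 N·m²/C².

By cylindrical symmetry E is radial; use a coaxial Gaussian cylinder of radius 15.4 cm and length L (r > 10.2 cm, enclosing both).
λ_enc = λ₁ + λ₂ = (2.12×10^-6) + (2.67×10^-6) = 4.79×10^-6 C/m.
Since E is radial and uniform over the curved surface, Φ = E·2πrL = Q_enc/ε₀ = λ_enc L/ε₀.
E = 2k|λ_enc|/r = 2(8.99×10^9)(4.79e-6)/(0.154) = 5.59e5 N/C.

5.59×10^5 N/C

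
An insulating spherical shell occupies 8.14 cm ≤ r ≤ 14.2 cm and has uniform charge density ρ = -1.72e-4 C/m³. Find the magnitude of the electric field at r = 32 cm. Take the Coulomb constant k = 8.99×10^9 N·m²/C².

1.47×10^5 N/C

By spherical symmetry E is radial; choose a Gaussian sphere of radius r = 32 cm (r > 14.2 cm, enclosing the whole shell).
Q_enc = ρ·(4π/3)(b³ − a³) = (-1.72×10^-4)·(4π/3)·((0.142)³ − (0.0814)³) = -1.674×10^-6 C.
Applying ∮E·dA = Q_enc/ε₀ with Φ = E(4πr²):
E = k|Q_enc|/r² = (8.99×10^9)(1.674×10^-6)/(0.32)² = 1.47e5 N/C.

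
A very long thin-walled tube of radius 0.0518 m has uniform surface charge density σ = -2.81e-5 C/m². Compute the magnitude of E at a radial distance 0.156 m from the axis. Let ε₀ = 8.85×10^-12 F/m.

|E| ≈ 1.05e6 N/C

Take a coaxial cylindrical Gaussian surface of radius r = 0.156 m and length L (r > 0.0518 m).
The whole shell is enclosed: λ_enc = σ·2πR = (-2.81×10^-5)·2π·(0.0518) = -9.146×10^-6 C/m.
By Gauss's law (flux through the curved wall only), E·2πrL = λ_enc L/ε₀.
E = |λ_enc|/(2πε₀r) = (9.146e-6)/(2π·8.85×10^-12·0.156) = 1.05×10^6 N/C.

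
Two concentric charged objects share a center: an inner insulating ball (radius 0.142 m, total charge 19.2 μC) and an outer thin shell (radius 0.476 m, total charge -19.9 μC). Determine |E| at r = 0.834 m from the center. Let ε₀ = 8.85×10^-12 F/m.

By spherical symmetry E is radial; choose a Gaussian sphere of radius r = 0.834 m (r > 0.476 m, enclosing both).
Q_enc = (19.2 μC) + (-19.9 μC) = -7.00×10^-7 C.
Gauss's law: E·4πr² = Q_enc/ε₀.
E = |Q_enc|/(4πε₀r²) = (7.00×10^-7)/(4π·8.85×10^-12·(0.834)²) = 9.05×10^3 N/C.

9.05×10^3 V/m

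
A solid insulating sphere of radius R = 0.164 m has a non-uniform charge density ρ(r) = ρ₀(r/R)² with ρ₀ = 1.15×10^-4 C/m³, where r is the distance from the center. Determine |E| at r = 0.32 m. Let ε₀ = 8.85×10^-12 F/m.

Take a concentric spherical Gaussian surface of radius r = 0.32 m (r > R, all charge enclosed).
Q_enc = 4π ∫₀^R ρ₀(r'/R)^2 r'² dr' = 4πρ₀R³/5 = 1.275×10^-6 C.
Applying ∮E·dA = Q_enc/ε₀ with Φ = E(4πr²):
E = |Q_enc|/(4πε₀r²) = (1.275e-6)/(4π·8.85×10^-12·(0.32)²) = 1.12×10^5 N/C.

|E| = 1.12×10^5 V/m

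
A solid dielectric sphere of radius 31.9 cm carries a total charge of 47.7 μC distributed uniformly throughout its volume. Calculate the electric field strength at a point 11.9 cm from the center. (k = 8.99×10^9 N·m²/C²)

E ≈ 1.57×10^6 V/m

By spherical symmetry E is radial; choose a Gaussian sphere of radius r = 11.9 cm (r < R).
For a uniform sphere the enclosed fraction is (r/R)³, so Q_enc = (47.7 μC)(0.119/0.319)³ = 2.476×10^-6 C.
By Gauss's law, ∮E·dA = E·4πr² = Q_enc/ε₀.
E = k|Q_enc|/r² = (8.99×10^9)(2.476e-6)/(0.119)² = 1.57e6 N/C.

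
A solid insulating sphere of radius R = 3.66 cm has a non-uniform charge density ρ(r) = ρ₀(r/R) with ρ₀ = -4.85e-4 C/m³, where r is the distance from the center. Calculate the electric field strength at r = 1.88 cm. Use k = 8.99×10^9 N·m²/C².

E ≈ 1.32×10^5 N/C

Take a concentric spherical Gaussian surface of radius r = 1.88 cm (r < R).
Q_enc = ∫₀^r ρ(r')·4πr'² dr' = (4πρ₀/R) ∫₀^r r'^3 dr' = 4πρ₀ r^4/(4·R) = -5.20×10^-9 C.
Gauss's law: E·4πr² = Q_enc/ε₀.
E = k|Q_enc|/r² = (8.99×10^9)(5.20e-9)/(0.0188)² = 1.32×10^5 N/C.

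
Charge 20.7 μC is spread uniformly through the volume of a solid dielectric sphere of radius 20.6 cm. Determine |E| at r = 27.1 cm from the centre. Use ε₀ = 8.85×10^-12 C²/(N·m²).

By spherical symmetry E is radial; choose a Gaussian sphere of radius r = 27.1 cm (r > R, so the entire charge is enclosed).
Q_enc = 20.7 μC = 2.07e-5 C.
Applying ∮E·dA = Q_enc/ε₀ with Φ = E(4πr²):
E = |Q_enc|/(4πε₀r²) = (2.07×10^-5)/(4π·8.85×10^-12·(0.271)²) = 2.53×10^6 N/C.

|E| = 2.53e6 N/C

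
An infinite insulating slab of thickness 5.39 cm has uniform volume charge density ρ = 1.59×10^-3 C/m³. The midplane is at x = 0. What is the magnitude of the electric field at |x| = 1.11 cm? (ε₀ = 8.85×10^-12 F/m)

By symmetry E is perpendicular to the slab. A Gaussian pillbox from −1.11 cm to +1.11 cm (face area A) lies entirely within the slab.
Q_enc = ρ·(2x)·A and flux = 2EA, so 2EA = 2ρxA/ε₀ ⇒ E = |ρ|x/ε₀.
E = (1.59×10^-3)(0.0111)/(8.85×10^-12) = 1.99×10^6 N/C.

|E| ≈ 1.99×10^6 N/C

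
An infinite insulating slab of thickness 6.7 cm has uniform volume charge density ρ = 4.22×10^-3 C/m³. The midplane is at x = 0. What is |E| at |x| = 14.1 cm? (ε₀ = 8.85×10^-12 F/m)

E = 1.60×10^7 N/C

The point |x| = 14.1 cm lies outside the slab (half-thickness 0.0335 m). A symmetric pillbox spanning the full slab encloses Q_enc = ρ·d·A.
Flux = 2EA ⇒ E = |ρ|d/(2ε₀), independent of distance outside.
E = (4.22×10^-3)(0.067)/(2·8.85×10^-12) = 1.60×10^7 N/C.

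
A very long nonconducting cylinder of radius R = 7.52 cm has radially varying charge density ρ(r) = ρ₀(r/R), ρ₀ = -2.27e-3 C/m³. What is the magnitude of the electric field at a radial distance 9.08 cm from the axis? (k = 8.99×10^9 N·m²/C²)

|E| ≈ 5.32×10^6 V/m

Choose a coaxial cylinder of radius r = 9.08 cm (arbitrary length L) as the Gaussian surface (r > R, full charge per length enclosed).
λ_enc = 2π ∫₀^R ρ₀(r'/R)^1 r' dr' = 2πρ₀R²/3 = -2.689×10^-5 C/m.
Applying ∮E·dA = Q_enc/ε₀ with the end caps contributing no flux:
E = 2k|λ_enc|/r = 2(8.99×10^9)(2.689×10^-5)/(0.0908) = 5.32e6 N/C.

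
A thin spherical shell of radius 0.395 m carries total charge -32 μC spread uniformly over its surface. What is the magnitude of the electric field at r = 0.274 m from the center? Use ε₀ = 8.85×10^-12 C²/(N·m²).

E = 0 (no enclosed charge)

Use a concentric Gaussian sphere at r = 0.274 m (inside the shell, r < 0.395 m).
No charge lies within this surface, so Q_enc = 0 and Gauss's law gives E·4πr² = 0 ⇒ E = 0.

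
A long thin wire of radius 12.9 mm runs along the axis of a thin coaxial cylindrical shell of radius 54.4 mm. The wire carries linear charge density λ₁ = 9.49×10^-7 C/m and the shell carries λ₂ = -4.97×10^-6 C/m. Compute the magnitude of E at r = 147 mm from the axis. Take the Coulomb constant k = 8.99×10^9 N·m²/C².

Take a coaxial cylindrical Gaussian surface of radius r = 147 mm and length L (r > 54.4 mm, enclosing both).
λ_enc = λ₁ + λ₂ = (9.49×10^-7) + (-4.97×10^-6) = -4.021e-6 C/m.
Since E is radial and uniform over the curved surface, Φ = E·2πrL = Q_enc/ε₀ = λ_enc L/ε₀.
E = 2k|λ_enc|/r = 2(8.99×10^9)(4.021×10^-6)/(0.147) = 4.92×10^5 N/C.

|E| = 4.92×10^5 V/m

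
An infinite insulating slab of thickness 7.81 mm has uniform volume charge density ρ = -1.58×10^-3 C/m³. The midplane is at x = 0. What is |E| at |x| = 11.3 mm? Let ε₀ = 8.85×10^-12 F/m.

The point |x| = 11.3 mm lies outside the slab (half-thickness 0.003905 m). A symmetric pillbox spanning the full slab encloses Q_enc = ρ·d·A.
Flux = 2EA ⇒ E = |ρ|d/(2ε₀), independent of distance outside.
E = (1.58e-3)(0.00781)/(2·8.85×10^-12) = 6.97×10^5 N/C.

E = 6.97e5 N/C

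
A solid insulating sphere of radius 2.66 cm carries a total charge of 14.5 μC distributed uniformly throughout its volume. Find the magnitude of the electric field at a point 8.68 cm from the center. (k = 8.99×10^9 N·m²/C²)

1.73×10^7 N/C

Use a concentric Gaussian sphere at r = 8.68 cm (r > R, so the entire charge is enclosed).
Q_enc = 14.5 μC = 1.45×10^-5 C.
Gauss's law: E·4πr² = Q_enc/ε₀.
E = k|Q_enc|/r² = (8.99×10^9)(1.45e-5)/(0.0868)² = 1.73×10^7 N/C.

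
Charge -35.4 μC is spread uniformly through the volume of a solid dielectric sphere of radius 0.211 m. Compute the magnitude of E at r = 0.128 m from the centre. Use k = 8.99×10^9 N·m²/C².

By spherical symmetry E is radial; choose a Gaussian sphere of radius r = 0.128 m (r < R).
Only the charge within r is enclosed: Q_enc = Q·(r/R)³ = (-35.4 μC)·(0.128 m/0.211 m)³ = -7.903e-6 C.
Since E is radial and uniform over the Gaussian sphere, Φ = E·4πr² = Q_enc/ε₀.
E = k|Q_enc|/r² = (8.99×10^9)(7.903×10^-6)/(0.128)² = 4.34e6 N/C.

E ≈ 4.34×10^6 N/C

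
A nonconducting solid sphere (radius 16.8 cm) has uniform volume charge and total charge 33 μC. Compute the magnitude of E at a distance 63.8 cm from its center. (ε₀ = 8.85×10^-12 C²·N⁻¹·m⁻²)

Take a concentric spherical Gaussian surface of radius r = 63.8 cm (r > R, so the entire charge is enclosed).
Q_enc = 33 μC = 3.30e-5 C.
Applying ∮E·dA = Q_enc/ε₀ with Φ = E(4πr²):
E = |Q_enc|/(4πε₀r²) = (3.30e-5)/(4π·8.85×10^-12·(0.638)²) = 7.29e5 N/C.

|E| ≈ 7.29×10^5 V/m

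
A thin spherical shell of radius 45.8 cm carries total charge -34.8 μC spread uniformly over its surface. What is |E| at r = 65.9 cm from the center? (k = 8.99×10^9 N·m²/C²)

7.20×10^5 N/C

By spherical symmetry E is radial; choose a Gaussian sphere of radius r = 65.9 cm (r > 45.8 cm).
The entire shell is enclosed: Q_enc = -3.48×10^-5 C.
Gauss's law: E·4πr² = Q_enc/ε₀.
E = k|Q_enc|/r² = (8.99×10^9)(3.48e-5)/(0.659)² = 7.20×10^5 N/C.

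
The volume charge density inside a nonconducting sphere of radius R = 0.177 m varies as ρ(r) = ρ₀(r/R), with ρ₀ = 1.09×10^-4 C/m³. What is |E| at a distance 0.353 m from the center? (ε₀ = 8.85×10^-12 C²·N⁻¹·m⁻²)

|E| ≈ 1.37×10^5 V/m

Take a concentric spherical Gaussian surface of radius r = 0.353 m (r > R, all charge enclosed).
Q_enc = 4π ∫₀^R ρ₀(r'/R)^1 r'² dr' = 4πρ₀R³/4 = 1.899e-6 C.
Since E is radial and uniform over the Gaussian sphere, Φ = E·4πr² = Q_enc/ε₀.
E = |Q_enc|/(4πε₀r²) = (1.899×10^-6)/(4π·8.85×10^-12·(0.353)²) = 1.37×10^5 N/C.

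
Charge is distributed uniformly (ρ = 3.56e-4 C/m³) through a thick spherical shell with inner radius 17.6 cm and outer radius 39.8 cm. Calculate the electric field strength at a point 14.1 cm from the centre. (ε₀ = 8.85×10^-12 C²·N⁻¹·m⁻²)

Use a concentric Gaussian sphere at r = 14.1 cm (r < 17.6 cm, inside the empty cavity).
No charge is enclosed, so by Gauss's law E·4πr² = 0 ⇒ E = 0.

E = 0 (no enclosed charge)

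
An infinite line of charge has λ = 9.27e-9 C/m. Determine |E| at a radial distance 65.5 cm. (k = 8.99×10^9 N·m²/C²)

E = 254 N/C

Take a coaxial cylindrical Gaussian surface of radius r = 65.5 cm and length L.
Q_enc = λL, so λ_enc = 9.27×10^-9 C/m.
By Gauss's law (flux through the curved wall only), E·2πrL = λ_enc L/ε₀.
E = 2k|λ_enc|/r = 2(8.99×10^9)(9.27×10^-9)/(0.655) = 254 N/C.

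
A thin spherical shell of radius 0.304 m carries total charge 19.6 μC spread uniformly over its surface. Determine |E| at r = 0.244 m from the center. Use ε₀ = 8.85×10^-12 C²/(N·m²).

By spherical symmetry E is radial; choose a Gaussian sphere of radius r = 0.244 m (inside the shell, r < 0.304 m).
All the charge is outside the Gaussian surface: Q_enc = 0, hence E = 0 everywhere inside the shell.

E = 0 (no enclosed charge)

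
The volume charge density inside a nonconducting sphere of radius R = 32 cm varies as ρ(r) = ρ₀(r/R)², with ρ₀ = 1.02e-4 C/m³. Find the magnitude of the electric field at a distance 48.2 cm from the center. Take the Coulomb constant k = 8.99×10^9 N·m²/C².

Symmetry ⇒ E = E(r) r̂. Gaussian sphere of radius r = 48.2 cm (r > R, all charge enclosed).
Q_enc = 4π ∫₀^R ρ₀(r'/R)^2 r'² dr' = 4πρ₀R³/5 = 8.40×10^-6 C.
Gauss's law: E·4πr² = Q_enc/ε₀.
E = k|Q_enc|/r² = (8.99×10^9)(8.40×10^-6)/(0.482)² = 3.25×10^5 N/C.

E = 3.25e5 N/C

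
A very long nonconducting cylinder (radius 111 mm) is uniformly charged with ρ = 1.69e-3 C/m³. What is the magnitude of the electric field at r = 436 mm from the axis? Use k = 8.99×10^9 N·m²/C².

Take a coaxial cylindrical Gaussian surface of radius r = 436 mm and length L (r > 111 mm, full cross-section enclosed).
λ_enc = ρ·πR² = (1.69×10^-3)π(0.111)² = 6.542×10^-5 C/m.
By Gauss's law (flux through the curved wall only), E·2πrL = λ_enc L/ε₀.
E = 2k|λ_enc|/r = 2(8.99×10^9)(6.542×10^-5)/(0.436) = 2.70×10^6 N/C.

|E| ≈ 2.70×10^6 N/C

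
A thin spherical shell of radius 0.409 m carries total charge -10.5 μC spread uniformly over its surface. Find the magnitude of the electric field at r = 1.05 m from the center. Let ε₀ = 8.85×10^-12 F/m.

8.56×10^4 N/C

Symmetry ⇒ E = E(r) r̂. Gaussian sphere of radius r = 1.05 m (r > 0.409 m).
The entire shell is enclosed: Q_enc = -1.05×10^-5 C.
Since E is radial and uniform over the Gaussian sphere, Φ = E·4πr² = Q_enc/ε₀.
E = |Q_enc|/(4πε₀r²) = (1.05×10^-5)/(4π·8.85×10^-12·(1.05)²) = 8.56e4 N/C.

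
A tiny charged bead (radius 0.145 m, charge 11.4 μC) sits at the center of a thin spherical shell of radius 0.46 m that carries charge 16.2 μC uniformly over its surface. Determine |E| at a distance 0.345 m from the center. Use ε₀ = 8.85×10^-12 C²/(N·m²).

Symmetry ⇒ E = E(r) r̂. Gaussian sphere of radius r = 0.345 m (between the bodies, 0.145 m < r < 0.46 m).
Only the inner charge is enclosed; the outer shell contributes nothing inside itself. Q_enc = 11.4 μC = 1.14e-5 C.
Gauss's law: E·4πr² = Q_enc/ε₀.
E = |Q_enc|/(4πε₀r²) = (1.14×10^-5)/(4π·8.85×10^-12·(0.345)²) = 8.61e5 N/C.

E ≈ 8.61×10^5 N/C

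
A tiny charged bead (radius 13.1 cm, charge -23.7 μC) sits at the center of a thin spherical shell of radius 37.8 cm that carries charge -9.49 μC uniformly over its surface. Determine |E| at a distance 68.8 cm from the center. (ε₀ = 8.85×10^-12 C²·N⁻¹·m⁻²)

Symmetry ⇒ E = E(r) r̂. Gaussian sphere of radius r = 68.8 cm (r > 37.8 cm, enclosing both).
Q_enc = (-23.7 μC) + (-9.49 μC) = -3.319e-5 C.
Gauss's law: E·4πr² = Q_enc/ε₀.
E = |Q_enc|/(4πε₀r²) = (3.319×10^-5)/(4π·8.85×10^-12·(0.688)²) = 6.30e5 N/C.

E = 6.30×10^5 N/C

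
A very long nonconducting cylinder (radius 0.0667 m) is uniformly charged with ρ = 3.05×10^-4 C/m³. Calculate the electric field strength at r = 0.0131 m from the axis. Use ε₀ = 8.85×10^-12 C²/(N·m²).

By cylindrical symmetry E is radial; use a coaxial Gaussian cylinder of radius 0.0131 m and length L (r < R).
Charge inside radius r per length L is ρ·πr²·L, so λ_enc = ρπr² = 1.644e-7 C/m.
By Gauss's law (flux through the curved wall only), E·2πrL = λ_enc L/ε₀.
E = |λ_enc|/(2πε₀r) = (1.644×10^-7)/(2π·8.85×10^-12·0.0131) = 2.26×10^5 N/C.

|E| ≈ 2.26×10^5 N/C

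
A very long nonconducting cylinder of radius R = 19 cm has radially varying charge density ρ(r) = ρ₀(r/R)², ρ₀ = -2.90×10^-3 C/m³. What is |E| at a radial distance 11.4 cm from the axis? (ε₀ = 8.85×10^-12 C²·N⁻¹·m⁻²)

|E| = 3.36×10^6 N/C

Take a coaxial cylindrical Gaussian surface of radius r = 11.4 cm and length L (r < R).
Integrating ρ over the cross-section to radius r: λ_enc = (2πρ₀/R²) ∫₀^r r'^3 dr' = 2πρ₀ r^4/(4·R²) = -2.131×10^-5 C/m.
Applying ∮E·dA = Q_enc/ε₀ with the end caps contributing no flux:
E = |λ_enc|/(2πε₀r) = (2.131×10^-5)/(2π·8.85×10^-12·0.114) = 3.36×10^6 N/C.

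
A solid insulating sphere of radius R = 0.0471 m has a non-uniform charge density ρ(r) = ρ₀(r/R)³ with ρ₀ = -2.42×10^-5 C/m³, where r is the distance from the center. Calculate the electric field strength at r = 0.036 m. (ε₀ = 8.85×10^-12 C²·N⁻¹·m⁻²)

E ≈ 7.33×10^3 V/m

By spherical symmetry E is radial; choose a Gaussian sphere of radius r = 0.036 m (r < R).
Q_enc = ∫₀^r ρ(r')·4πr'² dr' = (4πρ₀/R³) ∫₀^r r'^5 dr' = 4πρ₀ r^6/(6·R³) = -1.056×10^-9 C.
By Gauss's law, ∮E·dA = E·4πr² = Q_enc/ε₀.
E = |Q_enc|/(4πε₀r²) = (1.056×10^-9)/(4π·8.85×10^-12·(0.036)²) = 7.33×10^3 N/C.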